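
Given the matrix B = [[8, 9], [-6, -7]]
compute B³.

tr B = 1 and det B = -2, so the characteristic polynomial is λ² − (1)λ + (-2) with roots -1 and 2.
Eigenvectors give P = [[1, 3], [-1, -2]] with P⁻¹ = [[-2, -3], [1, 1]], and B = P·diag(-1, 2)·P⁻¹.
Then B³ = P·diag(-1, 8)·P⁻¹ = [[-1, 24], [1, -16]] · [[-2, -3], [1, 1]] = [[26, 27], [-18, -19]].

[[26, 27], [-18, -19]]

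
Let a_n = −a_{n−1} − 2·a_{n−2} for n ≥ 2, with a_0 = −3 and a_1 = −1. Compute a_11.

43

With companion matrix Q = [[−1, −2], [1, 0]], [a_n, a_{n−1}]ᵀ = Q·[a_{n−1}, a_{n−2}]ᵀ, so [a_11, a_10]ᵀ = Q¹⁰·[a_1, a_0]ᵀ.
Q¹⁰ = [[23, −22], [11, 34]], giving [a_11, a_10]ᵀ = [[43], [−113]].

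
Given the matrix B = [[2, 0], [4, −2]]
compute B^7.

tr B = 0 and det B = −4, so the characteristic polynomial is λ² − (0)λ + (−4) with roots 2 and −2.
Eigenvectors give P = [[1, 0], [1, −1]] with P⁻¹ = [[1, 0], [1, −1]], and B = P·diag(2, −2)·P⁻¹.
Then B^7 = P·diag(128, −128)·P⁻¹ = [[128, 0], [128, 128]] · [[1, 0], [1, −1]] = [[128, 0], [256, −128]].

[[128, 0], [256, −128]]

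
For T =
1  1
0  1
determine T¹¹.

[[1, 11], [0, 1]]

T = I + N where N = [[0, 1], [0, 0]] is strictly upper-triangular, so N² = 0.
(I + N)¹¹ = I + 11·N = [[1, 11], [0, 1]].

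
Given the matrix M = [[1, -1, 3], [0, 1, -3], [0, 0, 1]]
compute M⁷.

[[1, -7, 84], [0, 1, -21], [0, 0, 1]]

M = I + N where N = [[0, -1, 3], [0, 0, -3], [0, 0, 0]] is strictly upper-triangular, so N³ = 0.
(I + N)⁷ = I + 7·N + 21·N² = [[1, -7, 84], [0, 1, -21], [0, 0, 1]].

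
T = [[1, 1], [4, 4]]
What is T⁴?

[[125, 125], [500, 500]]

T² = [[5, 5], [20, 20]]
T³ = [[25, 25], [100, 100]]
T⁴ = [[125, 125], [500, 500]]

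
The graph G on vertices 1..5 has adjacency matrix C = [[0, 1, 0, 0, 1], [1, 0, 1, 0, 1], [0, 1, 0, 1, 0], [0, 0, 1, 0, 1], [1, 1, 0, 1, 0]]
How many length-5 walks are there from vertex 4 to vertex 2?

The number of length-5 walks from vertex 4 to vertex 2 is entry (4,2) of C⁵, where C is the adjacency matrix.
C² = [[2, 1, 1, 1, 1], [1, 3, 0, 2, 1], [1, 0, 2, 0, 2], [1, 2, 0, 2, 0], [1, 1, 2, 0, 3]]
C³ = [[2, 4, 2, 2, 4], [4, 2, 5, 1, 6], [2, 5, 0, 4, 1], [2, 1, 4, 0, 5], [4, 6, 1, 5, 2]]
C⁴ = [[8, 8, 6, 6, 8], [8, 15, 3, 11, 7], [6, 3, 9, 1, 11], [6, 11, 1, 9, 3], [8, 7, 11, 3, 15]]
C⁵ = [[16, 22, 14, 14, 22], [22, 18, 26, 10, 34], [14, 26, 4, 20, 10], [14, 10, 20, 4, 26], [22, 34, 10, 26, 18]]

10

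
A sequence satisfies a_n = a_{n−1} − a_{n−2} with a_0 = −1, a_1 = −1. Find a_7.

−1

With companion matrix M = [[1, −1], [1, 0]], [a_n, a_{n−1}]ᵀ = M·[a_{n−1}, a_{n−2}]ᵀ, so [a_7, a_6]ᵀ = M⁶·[a_1, a_0]ᵀ.
M⁶ = [[1, 0], [0, 1]], giving [a_7, a_6]ᵀ = [[−1], [−1]].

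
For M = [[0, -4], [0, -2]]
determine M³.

[[0, -16], [0, -8]]

M² = [[0, 8], [0, 4]]
M³ = [[0, -16], [0, -8]]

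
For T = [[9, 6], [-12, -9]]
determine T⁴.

tr T = 0 and det T = -9, so the characteristic polynomial is λ² − (0)λ + (-9) with roots 3 and -3.
Eigenvectors give P = [[-1, -1], [1, 2]] with P⁻¹ = [[-2, -1], [1, 1]], and T = P·diag(3, -3)·P⁻¹.
Then T⁴ = P·diag(81, 81)·P⁻¹ = [[-81, -81], [81, 162]] · [[-2, -1], [1, 1]] = [[81, 0], [0, 81]].

[[81, 0], [0, 81]]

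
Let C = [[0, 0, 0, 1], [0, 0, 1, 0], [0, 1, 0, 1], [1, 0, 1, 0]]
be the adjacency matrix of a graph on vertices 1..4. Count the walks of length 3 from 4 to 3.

3

The number of length-3 walks from vertex 4 to vertex 3 is entry (4,3) of C^3, where C is the adjacency matrix.
C^2 = [[1, 0, 1, 0], [0, 1, 0, 1], [1, 0, 2, 0], [0, 1, 0, 2]]
C^3 = [[0, 1, 0, 2], [1, 0, 2, 0], [0, 2, 0, 3], [2, 0, 3, 0]]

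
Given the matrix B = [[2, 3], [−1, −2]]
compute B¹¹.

[[2, 3], [−1, −2]]

B² = I (check: tr B = 0 and det B = −1), so B¹¹ = B since 11 is odd.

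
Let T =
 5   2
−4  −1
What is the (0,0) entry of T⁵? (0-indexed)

tr T = 4 and det T = 3, so the characteristic polynomial is λ² − (4)λ + (3) with roots 3 and 1.
Eigenvectors give P = [[−1, 1], [1, −2]] with P⁻¹ = [[−2, −1], [−1, −1]], and T = P·diag(3, 1)·P⁻¹.
Then T⁵ = P·diag(243, 1)·P⁻¹ = [[−243, 1], [243, −2]] · [[−2, −1], [−1, −1]] = [[485, 242], [−484, −241]].

485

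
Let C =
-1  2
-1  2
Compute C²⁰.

C² = C (a projection; rank 1, trace 1), so C²⁰ = C.

[[-1, 2], [-1, 2]]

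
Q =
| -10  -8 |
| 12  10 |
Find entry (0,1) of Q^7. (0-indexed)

tr Q = 0 and det Q = -4, so the characteristic polynomial is λ² − (0)λ + (-4) with roots 2 and -2.
Eigenvectors give P = [[-2, 1], [3, -1]] with P⁻¹ = [[1, 1], [3, 2]], and Q = P·diag(2, -2)·P⁻¹.
Then Q^7 = P·diag(128, -128)·P⁻¹ = [[-256, -128], [384, 128]] · [[1, 1], [3, 2]] = [[-640, -512], [768, 640]].

-512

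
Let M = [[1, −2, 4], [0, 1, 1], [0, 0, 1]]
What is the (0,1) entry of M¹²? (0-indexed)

−24

M = I + N where N = [[0, −2, 4], [0, 0, 1], [0, 0, 0]] is strictly upper-triangular, so N³ = 0.
(I + N)¹² = I + 12·N + 66·N² = [[1, −24, −84], [0, 1, 12], [0, 0, 1]].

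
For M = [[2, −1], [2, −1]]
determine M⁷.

M² = M (a projection; rank 1, trace 1), so M⁷ = M.

[[2, −1], [2, −1]]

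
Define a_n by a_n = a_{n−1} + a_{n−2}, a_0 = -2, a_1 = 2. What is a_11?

With companion matrix T = [[1, 1], [1, 0]], [a_n, a_{n−1}]ᵀ = T·[a_{n−1}, a_{n−2}]ᵀ, so [a_11, a_10]ᵀ = T¹⁰·[a_1, a_0]ᵀ.
T¹⁰ = [[89, 55], [55, 34]], giving [a_11, a_10]ᵀ = [[68], [42]].

68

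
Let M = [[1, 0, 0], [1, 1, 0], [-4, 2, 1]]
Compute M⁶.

[[1, 0, 0], [6, 1, 0], [6, 12, 1]]

M = I + N where N = [[0, 0, 0], [1, 0, 0], [-4, 2, 0]] is strictly lower-triangular, so N³ = 0.
(I + N)⁶ = I + 6·N + 15·N² = [[1, 0, 0], [6, 1, 0], [6, 12, 1]].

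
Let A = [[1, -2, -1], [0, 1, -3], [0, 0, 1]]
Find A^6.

A = I + N where N = [[0, -2, -1], [0, 0, -3], [0, 0, 0]] is strictly upper-triangular, so N^3 = 0.
(I + N)^6 = I + 6·N + 15·N^2 = [[1, -12, 84], [0, 1, -18], [0, 0, 1]].

[[1, -12, 84], [0, 1, -18], [0, 0, 1]]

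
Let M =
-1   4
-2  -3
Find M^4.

M^2 = [[-7, -16], [8, 1]]
M^3 = [[39, 20], [-10, 29]]
M^4 = [[-79, 96], [-48, -127]]

[[-79, 96], [-48, -127]]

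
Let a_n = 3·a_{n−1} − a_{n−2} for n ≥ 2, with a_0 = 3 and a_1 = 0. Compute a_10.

−7752

With companion matrix C = [[3, −1], [1, 0]], [a_n, a_{n−1}]ᵀ = C·[a_{n−1}, a_{n−2}]ᵀ, so [a_10, a_9]ᵀ = C⁹·[a_1, a_0]ᵀ.
C⁹ = [[6765, −2584], [2584, −987]], giving [a_10, a_9]ᵀ = [[−7752], [−2961]].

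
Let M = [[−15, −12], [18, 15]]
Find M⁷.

[[−10935, −8748], [13122, 10935]]

tr M = 0 and det M = −9, so the characteristic polynomial is λ² − (0)λ + (−9) with roots −3 and 3.
Eigenvectors give P = [[1, −2], [−1, 3]] with P⁻¹ = [[3, 2], [1, 1]], and M = P·diag(−3, 3)·P⁻¹.
Then M⁷ = P·diag(−2187, 2187)·P⁻¹ = [[−2187, −4374], [2187, 6561]] · [[3, 2], [1, 1]] = [[−10935, −8748], [13122, 10935]].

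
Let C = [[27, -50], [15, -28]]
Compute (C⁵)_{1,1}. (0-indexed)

-1618

tr C = -1 and det C = -6, so the characteristic polynomial is λ² − (-1)λ + (-6) with roots 2 and -3.
Eigenvectors give P = [[2, -5], [1, -3]] with P⁻¹ = [[3, -5], [1, -2]], and C = P·diag(2, -3)·P⁻¹.
Then C⁵ = P·diag(32, -243)·P⁻¹ = [[64, 1215], [32, 729]] · [[3, -5], [1, -2]] = [[1407, -2750], [825, -1618]].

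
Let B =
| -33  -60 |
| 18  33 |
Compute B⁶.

tr B = 0 and det B = -9, so the characteristic polynomial is λ² − (0)λ + (-9) with roots 3 and -3.
Eigenvectors give P = [[-5, -2], [3, 1]] with P⁻¹ = [[1, 2], [-3, -5]], and B = P·diag(3, -3)·P⁻¹.
Then B⁶ = P·diag(729, 729)·P⁻¹ = [[-3645, -1458], [2187, 729]] · [[1, 2], [-3, -5]] = [[729, 0], [0, 729]].

[[729, 0], [0, 729]]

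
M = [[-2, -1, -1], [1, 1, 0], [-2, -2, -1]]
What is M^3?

[[-13, -8, -8], [4, 3, 2], [-12, -8, -7]]

M^2 = [[5, 3, 3], [-1, 0, -1], [4, 2, 3]]
M^3 = [[-13, -8, -8], [4, 3, 2], [-12, -8, -7]]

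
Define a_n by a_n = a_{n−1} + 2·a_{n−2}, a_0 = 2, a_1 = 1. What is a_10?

1025

With companion matrix A = [[1, 2], [1, 0]], [a_n, a_{n−1}]ᵀ = A·[a_{n−1}, a_{n−2}]ᵀ, so [a_10, a_9]ᵀ = A⁹·[a_1, a_0]ᵀ.
A⁹ = [[341, 342], [171, 170]], giving [a_10, a_9]ᵀ = [[1025], [511]].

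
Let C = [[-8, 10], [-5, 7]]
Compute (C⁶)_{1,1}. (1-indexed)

tr C = -1 and det C = -6, so the characteristic polynomial is λ² − (-1)λ + (-6) with roots 2 and -3.
Eigenvectors give P = [[-1, 2], [-1, 1]] with P⁻¹ = [[1, -2], [1, -1]], and C = P·diag(2, -3)·P⁻¹.
Then C⁶ = P·diag(64, 729)·P⁻¹ = [[-64, 1458], [-64, 729]] · [[1, -2], [1, -1]] = [[1394, -1330], [665, -601]].

1394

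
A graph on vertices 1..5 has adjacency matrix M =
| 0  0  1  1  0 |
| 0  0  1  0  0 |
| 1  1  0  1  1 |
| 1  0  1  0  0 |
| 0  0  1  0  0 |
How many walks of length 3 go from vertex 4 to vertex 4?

The number of length-3 walks from vertex 4 to vertex 4 is entry (4,4) of M³, where M is the adjacency matrix.
M² = [[2, 1, 1, 1, 1], [1, 1, 0, 1, 1], [1, 0, 4, 1, 0], [1, 1, 1, 2, 1], [1, 1, 0, 1, 1]]
M³ = [[2, 1, 5, 3, 1], [1, 0, 4, 1, 0], [5, 4, 2, 5, 4], [3, 1, 5, 2, 1], [1, 0, 4, 1, 0]]

2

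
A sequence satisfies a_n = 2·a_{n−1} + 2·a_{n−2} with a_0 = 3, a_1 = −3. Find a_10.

−5376

With companion matrix C = [[2, 2], [1, 0]], [a_n, a_{n−1}]ᵀ = C·[a_{n−1}, a_{n−2}]ᵀ, so [a_10, a_9]ᵀ = C⁹·[a_1, a_0]ᵀ.
C⁹ = [[6688, 4896], [2448, 1792]], giving [a_10, a_9]ᵀ = [[−5376], [−1968]].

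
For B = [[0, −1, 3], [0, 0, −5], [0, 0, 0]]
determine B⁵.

B is strictly triangular, hence nilpotent: B³ = 0, so B⁵ = 0.

[[0, 0, 0], [0, 0, 0], [0, 0, 0]]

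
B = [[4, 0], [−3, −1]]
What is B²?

[[16, 0], [−9, 1]]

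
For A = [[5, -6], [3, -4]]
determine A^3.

[[17, -18], [9, -10]]

tr A = 1 and det A = -2, so the characteristic polynomial is λ² − (1)λ + (-2) with roots -1 and 2.
Eigenvectors give P = [[-1, 2], [-1, 1]] with P⁻¹ = [[1, -2], [1, -1]], and A = P·diag(-1, 2)·P⁻¹.
Then A^3 = P·diag(-1, 8)·P⁻¹ = [[1, 16], [1, 8]] · [[1, -2], [1, -1]] = [[17, -18], [9, -10]].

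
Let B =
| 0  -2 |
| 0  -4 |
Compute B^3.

[[0, -32], [0, -64]]

B^2 = [[0, 8], [0, 16]]
B^3 = [[0, -32], [0, -64]]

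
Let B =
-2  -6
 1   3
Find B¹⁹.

B² = B (a projection; rank 1, trace 1), so B¹⁹ = B.

[[-2, -6], [1, 3]]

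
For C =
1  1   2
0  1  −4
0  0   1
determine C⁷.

C = I + N where N = [[0, 1, 2], [0, 0, −4], [0, 0, 0]] is strictly upper-triangular, so N³ = 0.
(I + N)⁷ = I + 7·N + 21·N² = [[1, 7, −70], [0, 1, −28], [0, 0, 1]].

[[1, 7, −70], [0, 1, −28], [0, 0, 1]]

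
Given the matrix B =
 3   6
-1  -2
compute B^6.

[[3, 6], [-1, -2]]

B² = B (a projection; rank 1, trace 1), so B^6 = B.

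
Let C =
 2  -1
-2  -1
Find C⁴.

C² = [[6, -1], [-2, 3]]
C³ = [[14, -5], [-10, -1]]
C⁴ = [[38, -9], [-18, 11]]

[[38, -9], [-18, 11]]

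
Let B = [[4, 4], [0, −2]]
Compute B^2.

[[16, 8], [0, 4]]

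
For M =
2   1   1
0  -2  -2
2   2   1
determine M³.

M² = [[6, 2, 1], [-4, 0, 2], [6, 0, -1]]
M³ = [[14, 4, 3], [-4, 0, -2], [10, 4, 5]]

[[14, 4, 3], [-4, 0, -2], [10, 4, 5]]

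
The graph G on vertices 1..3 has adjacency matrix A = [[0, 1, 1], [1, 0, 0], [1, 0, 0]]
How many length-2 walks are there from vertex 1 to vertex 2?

0

The number of length-2 walks from vertex 1 to vertex 2 is entry (1,2) of A², where A is the adjacency matrix.
A² = [[2, 0, 0], [0, 1, 1], [0, 1, 1]]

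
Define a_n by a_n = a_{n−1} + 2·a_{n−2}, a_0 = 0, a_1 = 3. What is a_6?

With companion matrix Q = [[1, 2], [1, 0]], [a_n, a_{n−1}]ᵀ = Q·[a_{n−1}, a_{n−2}]ᵀ, so [a_6, a_5]ᵀ = Q⁵·[a_1, a_0]ᵀ.
Q⁵ = [[21, 22], [11, 10]], giving [a_6, a_5]ᵀ = [[63], [33]].

63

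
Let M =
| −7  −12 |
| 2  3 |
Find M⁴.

[[241, 480], [−80, −159]]

tr M = −4 and det M = 3, so the characteristic polynomial is λ² − (−4)λ + (3) with roots −1 and −3.
Eigenvectors give P = [[−2, −3], [1, 1]] with P⁻¹ = [[1, 3], [−1, −2]], and M = P·diag(−1, −3)·P⁻¹.
Then M⁴ = P·diag(1, 81)·P⁻¹ = [[−2, −243], [1, 81]] · [[1, 3], [−1, −2]] = [[241, 480], [−80, −159]].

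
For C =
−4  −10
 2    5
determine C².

C² = C (a projection; rank 1, trace 1), so C² = C.

[[−4, −10], [2, 5]]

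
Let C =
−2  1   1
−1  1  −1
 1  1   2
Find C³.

[[−9, 3, 2], [−3, −5, −7], [2, 7, 3]]

C² = [[4, 0, −1], [0, −1, −4], [−1, 4, 4]]
C³ = [[−9, 3, 2], [−3, −5, −7], [2, 7, 3]]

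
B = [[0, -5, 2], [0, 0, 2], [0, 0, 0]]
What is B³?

[[0, 0, 0], [0, 0, 0], [0, 0, 0]]

B is strictly triangular, hence nilpotent: B³ = 0, so B³ = 0.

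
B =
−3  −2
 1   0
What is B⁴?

tr B = −3 and det B = 2, so the characteristic polynomial is λ² − (−3)λ + (2) with roots −2 and −1.
Eigenvectors give P = [[2, 1], [−1, −1]] with P⁻¹ = [[1, 1], [−1, −2]], and B = P·diag(−2, −1)·P⁻¹.
Then B⁴ = P·diag(16, 1)·P⁻¹ = [[32, 1], [−16, −1]] · [[1, 1], [−1, −2]] = [[31, 30], [−15, −14]].

[[31, 30], [−15, −14]]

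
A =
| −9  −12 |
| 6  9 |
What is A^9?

[[−59049, −78732], [39366, 59049]]

tr A = 0 and det A = −9, so the characteristic polynomial is λ² − (0)λ + (−9) with roots 3 and −3.
Eigenvectors give P = [[−1, 2], [1, −1]] with P⁻¹ = [[1, 2], [1, 1]], and A = P·diag(3, −3)·P⁻¹.
Then A^9 = P·diag(19683, −19683)·P⁻¹ = [[−19683, −39366], [19683, 19683]] · [[1, 2], [1, 1]] = [[−59049, −78732], [39366, 59049]].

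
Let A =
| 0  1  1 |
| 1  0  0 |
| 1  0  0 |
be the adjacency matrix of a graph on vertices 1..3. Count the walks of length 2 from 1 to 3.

0

The number of length-2 walks from vertex 1 to vertex 3 is entry (1,3) of A², where A is the adjacency matrix.
A² = [[2, 0, 0], [0, 1, 1], [0, 1, 1]]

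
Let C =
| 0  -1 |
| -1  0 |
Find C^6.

[[1, 0], [0, 1]]

C² = I (check: tr C = 0 and det C = -1), so C^6 = I since 6 is even.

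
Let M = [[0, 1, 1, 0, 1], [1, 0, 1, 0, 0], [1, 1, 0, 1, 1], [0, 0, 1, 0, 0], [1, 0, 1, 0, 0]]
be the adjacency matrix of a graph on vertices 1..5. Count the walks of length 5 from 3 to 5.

The number of length-5 walks from vertex 3 to vertex 5 is entry (3,5) of M⁵, where M is the adjacency matrix.
M² = [[3, 1, 2, 1, 1], [1, 2, 1, 1, 2], [2, 1, 4, 0, 1], [1, 1, 0, 1, 1], [1, 2, 1, 1, 2]]
M³ = [[4, 5, 6, 2, 5], [5, 2, 6, 1, 2], [6, 6, 4, 4, 6], [2, 1, 4, 0, 1], [5, 2, 6, 1, 2]]
M⁴ = [[16, 10, 16, 6, 10], [10, 11, 10, 6, 11], [16, 10, 22, 4, 10], [6, 6, 4, 4, 6], [10, 11, 10, 6, 11]]
M⁵ = [[36, 32, 42, 16, 32], [32, 20, 38, 10, 20], [42, 38, 40, 22, 38], [16, 10, 22, 4, 10], [32, 20, 38, 10, 20]]

38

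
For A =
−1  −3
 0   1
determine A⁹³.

A² = I (check: tr A = 0 and det A = −1), so A⁹³ = A since 93 is odd.

[[−1, −3], [0, 1]]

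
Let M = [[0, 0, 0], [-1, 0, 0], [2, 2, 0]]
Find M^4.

[[0, 0, 0], [0, 0, 0], [0, 0, 0]]

M is strictly triangular, hence nilpotent: M^3 = 0, so M^4 = 0.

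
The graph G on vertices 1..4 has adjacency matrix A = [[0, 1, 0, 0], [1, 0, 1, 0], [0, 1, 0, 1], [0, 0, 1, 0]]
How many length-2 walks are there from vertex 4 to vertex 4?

The number of length-2 walks from vertex 4 to vertex 4 is entry (4,4) of A^2, where A is the adjacency matrix.
A^2 = [[1, 0, 1, 0], [0, 2, 0, 1], [1, 0, 2, 0], [0, 1, 0, 1]]

1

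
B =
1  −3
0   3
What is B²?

[[1, −12], [0, 9]]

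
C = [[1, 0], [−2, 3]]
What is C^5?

[[1, 0], [−242, 243]]

tr C = 4 and det C = 3, so the characteristic polynomial is λ² − (4)λ + (3) with roots 3 and 1.
Eigenvectors give P = [[0, 1], [−1, 1]] with P⁻¹ = [[1, −1], [1, 0]], and C = P·diag(3, 1)·P⁻¹.
Then C^5 = P·diag(243, 1)·P⁻¹ = [[0, 1], [−243, 1]] · [[1, −1], [1, 0]] = [[1, 0], [−242, 243]].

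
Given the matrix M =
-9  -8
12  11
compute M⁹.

[[-39369, -39368], [59052, 59051]]

tr M = 2 and det M = -3, so the characteristic polynomial is λ² − (2)λ + (-3) with roots 3 and -1.
Eigenvectors give P = [[-2, -1], [3, 1]] with P⁻¹ = [[1, 1], [-3, -2]], and M = P·diag(3, -1)·P⁻¹.
Then M⁹ = P·diag(19683, -1)·P⁻¹ = [[-39366, 1], [59049, -1]] · [[1, 1], [-3, -2]] = [[-39369, -39368], [59052, 59051]].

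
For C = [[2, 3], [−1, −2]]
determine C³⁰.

C² = I (check: tr C = 0 and det C = −1), so C³⁰ = I since 30 is even.

[[1, 0], [0, 1]]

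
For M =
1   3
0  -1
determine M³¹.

M² = I (check: tr M = 0 and det M = -1), so M³¹ = M since 31 is odd.

[[1, 3], [0, -1]]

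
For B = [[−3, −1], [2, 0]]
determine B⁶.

tr B = −3 and det B = 2, so the characteristic polynomial is λ² − (−3)λ + (2) with roots −2 and −1.
Eigenvectors give P = [[−1, −1], [1, 2]] with P⁻¹ = [[−2, −1], [1, 1]], and B = P·diag(−2, −1)·P⁻¹.
Then B⁶ = P·diag(64, 1)·P⁻¹ = [[−64, −1], [64, 2]] · [[−2, −1], [1, 1]] = [[127, 63], [−126, −62]].

[[127, 63], [−126, −62]]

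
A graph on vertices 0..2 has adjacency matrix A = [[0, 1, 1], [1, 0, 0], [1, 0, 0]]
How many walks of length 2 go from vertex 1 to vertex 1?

1

The number of length-2 walks from vertex 1 to vertex 1 is entry (1,1) of A^2, where A is the adjacency matrix.
A^2 = [[2, 0, 0], [0, 1, 1], [0, 1, 1]]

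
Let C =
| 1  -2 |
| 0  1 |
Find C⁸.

C = I + N where N = [[0, -2], [0, 0]] is strictly upper-triangular, so N² = 0.
(I + N)⁸ = I + 8·N = [[1, -16], [0, 1]].

[[1, -16], [0, 1]]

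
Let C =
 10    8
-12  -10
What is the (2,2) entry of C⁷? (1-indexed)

tr C = 0 and det C = -4, so the characteristic polynomial is λ² − (0)λ + (-4) with roots 2 and -2.
Eigenvectors give P = [[1, -2], [-1, 3]] with P⁻¹ = [[3, 2], [1, 1]], and C = P·diag(2, -2)·P⁻¹.
Then C⁷ = P·diag(128, -128)·P⁻¹ = [[128, 256], [-128, -384]] · [[3, 2], [1, 1]] = [[640, 512], [-768, -640]].

-640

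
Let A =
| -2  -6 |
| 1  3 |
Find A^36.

A² = A (a projection; rank 1, trace 1), so A^36 = A.

[[-2, -6], [1, 3]]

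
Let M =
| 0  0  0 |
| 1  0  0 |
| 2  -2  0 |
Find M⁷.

[[0, 0, 0], [0, 0, 0], [0, 0, 0]]

M is strictly triangular, hence nilpotent: M³ = 0, so M⁷ = 0.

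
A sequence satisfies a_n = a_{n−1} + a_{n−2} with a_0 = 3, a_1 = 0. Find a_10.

With companion matrix Q = [[1, 1], [1, 0]], [a_n, a_{n−1}]ᵀ = Q·[a_{n−1}, a_{n−2}]ᵀ, so [a_10, a_9]ᵀ = Q^9·[a_1, a_0]ᵀ.
Q^9 = [[55, 34], [34, 21]], giving [a_10, a_9]ᵀ = [[102], [63]].

102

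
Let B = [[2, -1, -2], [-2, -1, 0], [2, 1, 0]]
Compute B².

[[2, -3, -4], [-2, 3, 4], [2, -3, -4]]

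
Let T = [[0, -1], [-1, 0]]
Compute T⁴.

[[1, 0], [0, 1]]

T² = I (check: tr T = 0 and det T = -1), so T⁴ = I since 4 is even.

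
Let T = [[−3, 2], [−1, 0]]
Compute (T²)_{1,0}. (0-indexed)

3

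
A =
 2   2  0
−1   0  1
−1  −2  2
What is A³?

A² = [[2, 4, 2], [−3, −4, 2], [−2, −6, 2]]
A³ = [[−2, 0, 8], [−4, −10, 0], [0, −8, −2]]

[[−2, 0, 8], [−4, −10, 0], [0, −8, −2]]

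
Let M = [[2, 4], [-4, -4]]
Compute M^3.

M^2 = [[-12, -8], [8, 0]]
M^3 = [[8, -16], [16, 32]]

[[8, -16], [16, 32]]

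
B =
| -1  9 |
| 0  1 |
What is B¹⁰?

B² = I (check: tr B = 0 and det B = -1), so B¹⁰ = I since 10 is even.

[[1, 0], [0, 1]]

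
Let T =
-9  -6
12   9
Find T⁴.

[[81, 0], [0, 81]]

tr T = 0 and det T = -9, so the characteristic polynomial is λ² − (0)λ + (-9) with roots -3 and 3.
Eigenvectors give P = [[-1, -1], [1, 2]] with P⁻¹ = [[-2, -1], [1, 1]], and T = P·diag(-3, 3)·P⁻¹.
Then T⁴ = P·diag(81, 81)·P⁻¹ = [[-81, -81], [81, 162]] · [[-2, -1], [1, 1]] = [[81, 0], [0, 81]].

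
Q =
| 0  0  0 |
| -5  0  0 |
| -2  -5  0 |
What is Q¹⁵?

Q is strictly triangular, hence nilpotent: Q³ = 0, so Q¹⁵ = 0.

[[0, 0, 0], [0, 0, 0], [0, 0, 0]]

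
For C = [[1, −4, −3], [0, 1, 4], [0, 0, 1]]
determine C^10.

[[1, −40, −750], [0, 1, 40], [0, 0, 1]]

C = I + N where N = [[0, −4, −3], [0, 0, 4], [0, 0, 0]] is strictly upper-triangular, so N^3 = 0.
(I + N)^10 = I + 10·N + 45·N^2 = [[1, −40, −750], [0, 1, 40], [0, 0, 1]].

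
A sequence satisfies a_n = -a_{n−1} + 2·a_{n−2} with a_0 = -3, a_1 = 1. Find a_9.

681

With companion matrix T = [[-1, 2], [1, 0]], [a_n, a_{n−1}]ᵀ = T·[a_{n−1}, a_{n−2}]ᵀ, so [a_9, a_8]ᵀ = T⁸·[a_1, a_0]ᵀ.
T⁸ = [[171, -170], [-85, 86]], giving [a_9, a_8]ᵀ = [[681], [-343]].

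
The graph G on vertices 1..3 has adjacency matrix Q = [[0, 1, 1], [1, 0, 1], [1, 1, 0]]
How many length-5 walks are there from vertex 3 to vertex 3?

The number of length-5 walks from vertex 3 to vertex 3 is entry (3,3) of Q⁵, where Q is the adjacency matrix.
Q² = [[2, 1, 1], [1, 2, 1], [1, 1, 2]]
Q³ = [[2, 3, 3], [3, 2, 3], [3, 3, 2]]
Q⁴ = [[6, 5, 5], [5, 6, 5], [5, 5, 6]]
Q⁵ = [[10, 11, 11], [11, 10, 11], [11, 11, 10]]

10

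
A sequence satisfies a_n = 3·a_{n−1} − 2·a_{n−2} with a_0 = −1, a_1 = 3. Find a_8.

1019

With companion matrix Q = [[3, −2], [1, 0]], [a_n, a_{n−1}]ᵀ = Q·[a_{n−1}, a_{n−2}]ᵀ, so [a_8, a_7]ᵀ = Q⁷·[a_1, a_0]ᵀ.
Q⁷ = [[255, −254], [127, −126]], giving [a_8, a_7]ᵀ = [[1019], [507]].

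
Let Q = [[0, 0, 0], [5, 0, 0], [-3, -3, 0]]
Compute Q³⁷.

[[0, 0, 0], [0, 0, 0], [0, 0, 0]]

Q is strictly triangular, hence nilpotent: Q³ = 0, so Q³⁷ = 0.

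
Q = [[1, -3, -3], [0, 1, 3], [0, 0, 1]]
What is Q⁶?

Q = I + N where N = [[0, -3, -3], [0, 0, 3], [0, 0, 0]] is strictly upper-triangular, so N³ = 0.
(I + N)⁶ = I + 6·N + 15·N² = [[1, -18, -153], [0, 1, 18], [0, 0, 1]].

[[1, -18, -153], [0, 1, 18], [0, 0, 1]]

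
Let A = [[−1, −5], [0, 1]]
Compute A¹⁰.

[[1, 0], [0, 1]]

A² = I (check: tr A = 0 and det A = −1), so A¹⁰ = I since 10 is even.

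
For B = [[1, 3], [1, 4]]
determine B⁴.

B² = [[4, 15], [5, 19]]
B³ = [[19, 72], [24, 91]]
B⁴ = [[91, 345], [115, 436]]

[[91, 345], [115, 436]]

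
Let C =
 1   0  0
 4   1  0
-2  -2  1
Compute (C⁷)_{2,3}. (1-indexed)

C = I + N where N = [[0, 0, 0], [4, 0, 0], [-2, -2, 0]] is strictly lower-triangular, so N³ = 0.
(I + N)⁷ = I + 7·N + 21·N² = [[1, 0, 0], [28, 1, 0], [-182, -14, 1]].

0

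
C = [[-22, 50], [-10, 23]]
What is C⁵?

tr C = 1 and det C = -6, so the characteristic polynomial is λ² − (1)λ + (-6) with roots -2 and 3.
Eigenvectors give P = [[5, 2], [2, 1]] with P⁻¹ = [[1, -2], [-2, 5]], and C = P·diag(-2, 3)·P⁻¹.
Then C⁵ = P·diag(-32, 243)·P⁻¹ = [[-160, 486], [-64, 243]] · [[1, -2], [-2, 5]] = [[-1132, 2750], [-550, 1343]].

[[-1132, 2750], [-550, 1343]]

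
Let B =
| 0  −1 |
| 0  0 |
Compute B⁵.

[[0, 0], [0, 0]]

B is strictly triangular, hence nilpotent: B² = 0, so B⁵ = 0.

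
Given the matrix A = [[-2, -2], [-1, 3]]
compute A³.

[[-10, -18], [-9, 35]]

A² = [[6, -2], [-1, 11]]
A³ = [[-10, -18], [-9, 35]]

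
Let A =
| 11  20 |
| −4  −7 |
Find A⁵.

[[1211, 2420], [−484, −967]]

tr A = 4 and det A = 3, so the characteristic polynomial is λ² − (4)λ + (3) with roots 1 and 3.
Eigenvectors give P = [[−2, 5], [1, −2]] with P⁻¹ = [[2, 5], [1, 2]], and A = P·diag(1, 3)·P⁻¹.
Then A⁵ = P·diag(1, 243)·P⁻¹ = [[−2, 1215], [1, −486]] · [[2, 5], [1, 2]] = [[1211, 2420], [−484, −967]].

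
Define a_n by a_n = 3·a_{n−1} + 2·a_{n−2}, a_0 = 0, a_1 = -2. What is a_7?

-3526

With companion matrix A = [[3, 2], [1, 0]], [a_n, a_{n−1}]ᵀ = A·[a_{n−1}, a_{n−2}]ᵀ, so [a_7, a_6]ᵀ = A⁶·[a_1, a_0]ᵀ.
A⁶ = [[1763, 990], [495, 278]], giving [a_7, a_6]ᵀ = [[-3526], [-990]].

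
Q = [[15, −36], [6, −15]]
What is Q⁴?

tr Q = 0 and det Q = −9, so the characteristic polynomial is λ² − (0)λ + (−9) with roots −3 and 3.
Eigenvectors give P = [[−2, 3], [−1, 1]] with P⁻¹ = [[1, −3], [1, −2]], and Q = P·diag(−3, 3)·P⁻¹.
Then Q⁴ = P·diag(81, 81)·P⁻¹ = [[−162, 243], [−81, 81]] · [[1, −3], [1, −2]] = [[81, 0], [0, 81]].

[[81, 0], [0, 81]]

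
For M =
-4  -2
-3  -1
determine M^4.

M^2 = [[22, 10], [15, 7]]
M^3 = [[-118, -54], [-81, -37]]
M^4 = [[634, 290], [435, 199]]

[[634, 290], [435, 199]]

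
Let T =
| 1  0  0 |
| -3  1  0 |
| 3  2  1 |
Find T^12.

[[1, 0, 0], [-36, 1, 0], [-360, 24, 1]]

T = I + N where N = [[0, 0, 0], [-3, 0, 0], [3, 2, 0]] is strictly lower-triangular, so N^3 = 0.
(I + N)^12 = I + 12·N + 66·N^2 = [[1, 0, 0], [-36, 1, 0], [-360, 24, 1]].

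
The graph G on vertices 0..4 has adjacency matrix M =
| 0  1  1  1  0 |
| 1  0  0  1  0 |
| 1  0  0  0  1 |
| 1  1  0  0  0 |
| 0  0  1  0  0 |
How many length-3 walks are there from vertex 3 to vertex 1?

The number of length-3 walks from vertex 3 to vertex 1 is entry (3,1) of M^3, where M is the adjacency matrix.
M^2 = [[3, 1, 0, 1, 1], [1, 2, 1, 1, 0], [0, 1, 2, 1, 0], [1, 1, 1, 2, 0], [1, 0, 0, 0, 1]]
M^3 = [[2, 4, 4, 4, 0], [4, 2, 1, 3, 1], [4, 1, 0, 1, 2], [4, 3, 1, 2, 1], [0, 1, 2, 1, 0]]

3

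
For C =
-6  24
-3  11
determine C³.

[[-144, 456], [-57, 179]]

tr C = 5 and det C = 6, so the characteristic polynomial is λ² − (5)λ + (6) with roots 3 and 2.
Eigenvectors give P = [[-8, -3], [-3, -1]] with P⁻¹ = [[1, -3], [-3, 8]], and C = P·diag(3, 2)·P⁻¹.
Then C³ = P·diag(27, 8)·P⁻¹ = [[-216, -24], [-81, -8]] · [[1, -3], [-3, 8]] = [[-144, 456], [-57, 179]].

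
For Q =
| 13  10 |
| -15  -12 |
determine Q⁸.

tr Q = 1 and det Q = -6, so the characteristic polynomial is λ² − (1)λ + (-6) with roots -2 and 3.
Eigenvectors give P = [[-2, -1], [3, 1]] with P⁻¹ = [[1, 1], [-3, -2]], and Q = P·diag(-2, 3)·P⁻¹.
Then Q⁸ = P·diag(256, 6561)·P⁻¹ = [[-512, -6561], [768, 6561]] · [[1, 1], [-3, -2]] = [[19171, 12610], [-18915, -12354]].

[[19171, 12610], [-18915, -12354]]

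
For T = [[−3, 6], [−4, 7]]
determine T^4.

tr T = 4 and det T = 3, so the characteristic polynomial is λ² − (4)λ + (3) with roots 3 and 1.
Eigenvectors give P = [[−1, −3], [−1, −2]] with P⁻¹ = [[2, −3], [−1, 1]], and T = P·diag(3, 1)·P⁻¹.
Then T^4 = P·diag(81, 1)·P⁻¹ = [[−81, −3], [−81, −2]] · [[2, −3], [−1, 1]] = [[−159, 240], [−160, 241]].

[[−159, 240], [−160, 241]]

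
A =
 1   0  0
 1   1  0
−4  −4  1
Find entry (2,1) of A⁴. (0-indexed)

−16

A = I + N where N = [[0, 0, 0], [1, 0, 0], [−4, −4, 0]] is strictly lower-triangular, so N³ = 0.
(I + N)⁴ = I + 4·N + 6·N² = [[1, 0, 0], [4, 1, 0], [−40, −16, 1]].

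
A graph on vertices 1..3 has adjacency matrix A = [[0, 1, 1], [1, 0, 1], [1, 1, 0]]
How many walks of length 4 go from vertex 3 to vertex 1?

5

The number of length-4 walks from vertex 3 to vertex 1 is entry (3,1) of A^4, where A is the adjacency matrix.
A^2 = [[2, 1, 1], [1, 2, 1], [1, 1, 2]]
A^3 = [[2, 3, 3], [3, 2, 3], [3, 3, 2]]
A^4 = [[6, 5, 5], [5, 6, 5], [5, 5, 6]]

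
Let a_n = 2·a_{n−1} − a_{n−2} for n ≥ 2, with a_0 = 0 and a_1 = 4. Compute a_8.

With companion matrix Q = [[2, −1], [1, 0]], [a_n, a_{n−1}]ᵀ = Q·[a_{n−1}, a_{n−2}]ᵀ, so [a_8, a_7]ᵀ = Q⁷·[a_1, a_0]ᵀ.
Q⁷ = [[8, −7], [7, −6]], giving [a_8, a_7]ᵀ = [[32], [28]].

32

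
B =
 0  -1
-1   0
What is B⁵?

B² = I (check: tr B = 0 and det B = -1), so B⁵ = B since 5 is odd.

[[0, -1], [-1, 0]]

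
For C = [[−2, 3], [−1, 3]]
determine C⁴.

C² = [[1, 3], [−1, 6]]
C³ = [[−5, 12], [−4, 15]]
C⁴ = [[−2, 21], [−7, 33]]

[[−2, 21], [−7, 33]]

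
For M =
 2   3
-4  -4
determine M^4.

[[16, 24], [-32, -32]]

M^2 = [[-8, -6], [8, 4]]
M^3 = [[8, 0], [0, 8]]
M^4 = [[16, 24], [-32, -32]]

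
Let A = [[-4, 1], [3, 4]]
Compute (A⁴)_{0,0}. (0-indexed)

361

A² = [[19, 0], [0, 19]]
A³ = [[-76, 19], [57, 76]]
A⁴ = [[361, 0], [0, 361]]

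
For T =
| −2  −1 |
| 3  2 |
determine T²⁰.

T² = I (check: tr T = 0 and det T = −1), so T²⁰ = I since 20 is even.

[[1, 0], [0, 1]]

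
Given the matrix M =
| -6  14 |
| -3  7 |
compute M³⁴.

[[-6, 14], [-3, 7]]

M² = M (a projection; rank 1, trace 1), so M³⁴ = M.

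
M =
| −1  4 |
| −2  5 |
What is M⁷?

tr M = 4 and det M = 3, so the characteristic polynomial is λ² − (4)λ + (3) with roots 3 and 1.
Eigenvectors give P = [[−1, −2], [−1, −1]] with P⁻¹ = [[1, −2], [−1, 1]], and M = P·diag(3, 1)·P⁻¹.
Then M⁷ = P·diag(2187, 1)·P⁻¹ = [[−2187, −2], [−2187, −1]] · [[1, −2], [−1, 1]] = [[−2185, 4372], [−2186, 4373]].

[[−2185, 4372], [−2186, 4373]]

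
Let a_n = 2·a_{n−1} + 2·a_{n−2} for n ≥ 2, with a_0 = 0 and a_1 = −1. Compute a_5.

With companion matrix Q = [[2, 2], [1, 0]], [a_n, a_{n−1}]ᵀ = Q·[a_{n−1}, a_{n−2}]ᵀ, so [a_5, a_4]ᵀ = Q^4·[a_1, a_0]ᵀ.
Q^4 = [[44, 32], [16, 12]], giving [a_5, a_4]ᵀ = [[−44], [−16]].

−44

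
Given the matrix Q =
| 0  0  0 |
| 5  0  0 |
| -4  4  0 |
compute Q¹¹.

[[0, 0, 0], [0, 0, 0], [0, 0, 0]]

Q is strictly triangular, hence nilpotent: Q³ = 0, so Q¹¹ = 0.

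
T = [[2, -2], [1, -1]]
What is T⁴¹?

[[2, -2], [1, -1]]

T² = T (a projection; rank 1, trace 1), so T⁴¹ = T.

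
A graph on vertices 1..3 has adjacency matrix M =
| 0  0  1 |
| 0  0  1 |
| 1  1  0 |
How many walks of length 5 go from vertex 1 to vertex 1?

0

The number of length-5 walks from vertex 1 to vertex 1 is entry (1,1) of M^5, where M is the adjacency matrix.
M^2 = [[1, 1, 0], [1, 1, 0], [0, 0, 2]]
M^3 = [[0, 0, 2], [0, 0, 2], [2, 2, 0]]
M^4 = [[2, 2, 0], [2, 2, 0], [0, 0, 4]]
M^5 = [[0, 0, 4], [0, 0, 4], [4, 4, 0]]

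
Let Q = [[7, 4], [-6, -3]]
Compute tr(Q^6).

730

tr Q = 4 and det Q = 3, so the characteristic polynomial is λ² − (4)λ + (3) with roots 3 and 1.
Eigenvectors give P = [[-1, 2], [1, -3]] with P⁻¹ = [[-3, -2], [-1, -1]], and Q = P·diag(3, 1)·P⁻¹.
Then Q^6 = P·diag(729, 1)·P⁻¹ = [[-729, 2], [729, -3]] · [[-3, -2], [-1, -1]] = [[2185, 1456], [-2184, -1455]].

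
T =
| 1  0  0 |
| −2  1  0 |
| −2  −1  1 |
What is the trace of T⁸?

3

T = I + N where N = [[0, 0, 0], [−2, 0, 0], [−2, −1, 0]] is strictly lower-triangular, so N³ = 0.
(I + N)⁸ = I + 8·N + 28·N² = [[1, 0, 0], [−16, 1, 0], [40, −8, 1]].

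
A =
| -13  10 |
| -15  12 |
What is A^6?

[[2059, -1330], [1995, -1266]]

tr A = -1 and det A = -6, so the characteristic polynomial is λ² − (-1)λ + (-6) with roots 2 and -3.
Eigenvectors give P = [[2, 1], [3, 1]] with P⁻¹ = [[-1, 1], [3, -2]], and A = P·diag(2, -3)·P⁻¹.
Then A^6 = P·diag(64, 729)·P⁻¹ = [[128, 729], [192, 729]] · [[-1, 1], [3, -2]] = [[2059, -1330], [1995, -1266]].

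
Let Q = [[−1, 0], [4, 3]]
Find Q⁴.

tr Q = 2 and det Q = −3, so the characteristic polynomial is λ² − (2)λ + (−3) with roots 3 and −1.
Eigenvectors give P = [[0, 1], [−1, −1]] with P⁻¹ = [[−1, −1], [1, 0]], and Q = P·diag(3, −1)·P⁻¹.
Then Q⁴ = P·diag(81, 1)·P⁻¹ = [[0, 1], [−81, −1]] · [[−1, −1], [1, 0]] = [[1, 0], [80, 81]].

[[1, 0], [80, 81]]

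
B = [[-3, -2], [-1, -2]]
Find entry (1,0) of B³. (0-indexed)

-21

B² = [[11, 10], [5, 6]]
B³ = [[-43, -42], [-21, -22]]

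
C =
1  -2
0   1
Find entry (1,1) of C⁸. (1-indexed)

1

C = I + N where N = [[0, -2], [0, 0]] is strictly upper-triangular, so N² = 0.
(I + N)⁸ = I + 8·N = [[1, -16], [0, 1]].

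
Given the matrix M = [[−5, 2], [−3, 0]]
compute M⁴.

tr M = −5 and det M = 6, so the characteristic polynomial is λ² − (−5)λ + (6) with roots −3 and −2.
Eigenvectors give P = [[−1, −2], [−1, −3]] with P⁻¹ = [[−3, 2], [1, −1]], and M = P·diag(−3, −2)·P⁻¹.
Then M⁴ = P·diag(81, 16)·P⁻¹ = [[−81, −32], [−81, −48]] · [[−3, 2], [1, −1]] = [[211, −130], [195, −114]].

[[211, −130], [195, −114]]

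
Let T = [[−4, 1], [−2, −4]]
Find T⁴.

T² = [[14, −8], [16, 14]]
T³ = [[−40, 46], [−92, −40]]
T⁴ = [[68, −224], [448, 68]]

[[68, −224], [448, 68]]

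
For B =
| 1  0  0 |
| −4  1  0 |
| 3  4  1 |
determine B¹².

[[1, 0, 0], [−48, 1, 0], [−1020, 48, 1]]

B = I + N where N = [[0, 0, 0], [−4, 0, 0], [3, 4, 0]] is strictly lower-triangular, so N³ = 0.
(I + N)¹² = I + 12·N + 66·N² = [[1, 0, 0], [−48, 1, 0], [−1020, 48, 1]].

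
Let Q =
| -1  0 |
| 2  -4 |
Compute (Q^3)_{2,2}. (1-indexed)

-64

Q^2 = [[1, 0], [-10, 16]]
Q^3 = [[-1, 0], [42, -64]]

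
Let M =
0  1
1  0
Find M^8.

[[1, 0], [0, 1]]

M² = I (check: tr M = 0 and det M = -1), so M^8 = I since 8 is even.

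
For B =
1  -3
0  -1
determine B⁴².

[[1, 0], [0, 1]]

B² = I (check: tr B = 0 and det B = -1), so B⁴² = I since 42 is even.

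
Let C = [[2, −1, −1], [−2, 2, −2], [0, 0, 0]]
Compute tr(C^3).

C^2 = [[6, −4, 0], [−8, 6, −2], [0, 0, 0]]
C^3 = [[20, −14, 2], [−28, 20, −4], [0, 0, 0]]

40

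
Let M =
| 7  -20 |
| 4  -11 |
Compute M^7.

[[8743, -21860], [4372, -10931]]

tr M = -4 and det M = 3, so the characteristic polynomial is λ² − (-4)λ + (3) with roots -3 and -1.
Eigenvectors give P = [[2, -5], [1, -2]] with P⁻¹ = [[-2, 5], [-1, 2]], and M = P·diag(-3, -1)·P⁻¹.
Then M^7 = P·diag(-2187, -1)·P⁻¹ = [[-4374, 5], [-2187, 2]] · [[-2, 5], [-1, 2]] = [[8743, -21860], [4372, -10931]].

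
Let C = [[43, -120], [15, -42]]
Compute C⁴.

tr C = 1 and det C = -6, so the characteristic polynomial is λ² − (1)λ + (-6) with roots -2 and 3.
Eigenvectors give P = [[-8, 3], [-3, 1]] with P⁻¹ = [[1, -3], [3, -8]], and C = P·diag(-2, 3)·P⁻¹.
Then C⁴ = P·diag(16, 81)·P⁻¹ = [[-128, 243], [-48, 81]] · [[1, -3], [3, -8]] = [[601, -1560], [195, -504]].

[[601, -1560], [195, -504]]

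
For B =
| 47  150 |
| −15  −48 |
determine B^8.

tr B = −1 and det B = −6, so the characteristic polynomial is λ² − (−1)λ + (−6) with roots 2 and −3.
Eigenvectors give P = [[10, −3], [−3, 1]] with P⁻¹ = [[1, 3], [3, 10]], and B = P·diag(2, −3)·P⁻¹.
Then B^8 = P·diag(256, 6561)·P⁻¹ = [[2560, −19683], [−768, 6561]] · [[1, 3], [3, 10]] = [[−56489, −189150], [18915, 63306]].

[[−56489, −189150], [18915, 63306]]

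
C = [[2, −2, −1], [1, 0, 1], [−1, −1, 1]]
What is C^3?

C^2 = [[3, −3, −5], [1, −3, 0], [−4, 1, 1]]
C^3 = [[8, −1, −11], [−1, −2, −4], [−8, 7, 6]]

[[8, −1, −11], [−1, −2, −4], [−8, 7, 6]]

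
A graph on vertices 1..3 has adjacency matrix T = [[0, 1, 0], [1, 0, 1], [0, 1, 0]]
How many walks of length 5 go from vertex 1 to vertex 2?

4

The number of length-5 walks from vertex 1 to vertex 2 is entry (1,2) of T⁵, where T is the adjacency matrix.
T² = [[1, 0, 1], [0, 2, 0], [1, 0, 1]]
T³ = [[0, 2, 0], [2, 0, 2], [0, 2, 0]]
T⁴ = [[2, 0, 2], [0, 4, 0], [2, 0, 2]]
T⁵ = [[0, 4, 0], [4, 0, 4], [0, 4, 0]]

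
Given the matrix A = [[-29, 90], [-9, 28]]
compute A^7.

[[-1289, 3870], [-387, 1162]]

tr A = -1 and det A = -2, so the characteristic polynomial is λ² − (-1)λ + (-2) with roots 1 and -2.
Eigenvectors give P = [[-3, 10], [-1, 3]] with P⁻¹ = [[3, -10], [1, -3]], and A = P·diag(1, -2)·P⁻¹.
Then A^7 = P·diag(1, -128)·P⁻¹ = [[-3, -1280], [-1, -384]] · [[3, -10], [1, -3]] = [[-1289, 3870], [-387, 1162]].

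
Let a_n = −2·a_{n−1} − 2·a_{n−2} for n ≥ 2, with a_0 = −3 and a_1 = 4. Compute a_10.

−32

With companion matrix C = [[−2, −2], [1, 0]], [a_n, a_{n−1}]ᵀ = C·[a_{n−1}, a_{n−2}]ᵀ, so [a_10, a_9]ᵀ = C⁹·[a_1, a_0]ᵀ.
C⁹ = [[−32, −32], [16, 0]], giving [a_10, a_9]ᵀ = [[−32], [64]].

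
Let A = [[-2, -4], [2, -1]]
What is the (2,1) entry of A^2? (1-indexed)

-6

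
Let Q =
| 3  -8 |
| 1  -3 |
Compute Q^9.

Q² = I (check: tr Q = 0 and det Q = -1), so Q^9 = Q since 9 is odd.

[[3, -8], [1, -3]]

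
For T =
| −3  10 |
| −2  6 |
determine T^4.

tr T = 3 and det T = 2, so the characteristic polynomial is λ² − (3)λ + (2) with roots 1 and 2.
Eigenvectors give P = [[−5, 2], [−2, 1]] with P⁻¹ = [[−1, 2], [−2, 5]], and T = P·diag(1, 2)·P⁻¹.
Then T^4 = P·diag(1, 16)·P⁻¹ = [[−5, 32], [−2, 16]] · [[−1, 2], [−2, 5]] = [[−59, 150], [−30, 76]].

[[−59, 150], [−30, 76]]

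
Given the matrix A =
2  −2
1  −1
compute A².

A² = A (a projection; rank 1, trace 1), so A² = A.

[[2, −2], [1, −1]]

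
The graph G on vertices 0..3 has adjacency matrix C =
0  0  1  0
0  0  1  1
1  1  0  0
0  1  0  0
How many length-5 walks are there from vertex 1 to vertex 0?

0

The number of length-5 walks from vertex 1 to vertex 0 is entry (1,0) of C⁵, where C is the adjacency matrix.
C² = [[1, 1, 0, 0], [1, 2, 0, 0], [0, 0, 2, 1], [0, 0, 1, 1]]
C³ = [[0, 0, 2, 1], [0, 0, 3, 2], [2, 3, 0, 0], [1, 2, 0, 0]]
C⁴ = [[2, 3, 0, 0], [3, 5, 0, 0], [0, 0, 5, 3], [0, 0, 3, 2]]
C⁵ = [[0, 0, 5, 3], [0, 0, 8, 5], [5, 8, 0, 0], [3, 5, 0, 0]]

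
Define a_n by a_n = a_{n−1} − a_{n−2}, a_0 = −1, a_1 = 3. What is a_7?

With companion matrix C = [[1, −1], [1, 0]], [a_n, a_{n−1}]ᵀ = C·[a_{n−1}, a_{n−2}]ᵀ, so [a_7, a_6]ᵀ = C⁶·[a_1, a_0]ᵀ.
C⁶ = [[1, 0], [0, 1]], giving [a_7, a_6]ᵀ = [[3], [−1]].

3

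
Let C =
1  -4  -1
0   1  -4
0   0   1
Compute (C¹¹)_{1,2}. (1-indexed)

-44

C = I + N where N = [[0, -4, -1], [0, 0, -4], [0, 0, 0]] is strictly upper-triangular, so N³ = 0.
(I + N)¹¹ = I + 11·N + 55·N² = [[1, -44, 869], [0, 1, -44], [0, 0, 1]].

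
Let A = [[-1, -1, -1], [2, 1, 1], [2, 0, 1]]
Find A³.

A² = [[-3, 0, -1], [2, -1, 0], [0, -2, -1]]
A³ = [[1, 3, 2], [-4, -3, -3], [-6, -2, -3]]

[[1, 3, 2], [-4, -3, -3], [-6, -2, -3]]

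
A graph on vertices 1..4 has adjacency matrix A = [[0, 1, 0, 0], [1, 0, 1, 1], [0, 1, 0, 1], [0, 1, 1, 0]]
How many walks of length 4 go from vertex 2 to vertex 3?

6

The number of length-4 walks from vertex 2 to vertex 3 is entry (2,3) of A⁴, where A is the adjacency matrix.
A² = [[1, 0, 1, 1], [0, 3, 1, 1], [1, 1, 2, 1], [1, 1, 1, 2]]
A³ = [[0, 3, 1, 1], [3, 2, 4, 4], [1, 4, 2, 3], [1, 4, 3, 2]]
A⁴ = [[3, 2, 4, 4], [2, 11, 6, 6], [4, 6, 7, 6], [4, 6, 6, 7]]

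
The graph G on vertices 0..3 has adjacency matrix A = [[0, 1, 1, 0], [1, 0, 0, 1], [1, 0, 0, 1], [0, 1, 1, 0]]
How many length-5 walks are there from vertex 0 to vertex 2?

16

The number of length-5 walks from vertex 0 to vertex 2 is entry (0,2) of A⁵, where A is the adjacency matrix.
A² = [[2, 0, 0, 2], [0, 2, 2, 0], [0, 2, 2, 0], [2, 0, 0, 2]]
A³ = [[0, 4, 4, 0], [4, 0, 0, 4], [4, 0, 0, 4], [0, 4, 4, 0]]
A⁴ = [[8, 0, 0, 8], [0, 8, 8, 0], [0, 8, 8, 0], [8, 0, 0, 8]]
A⁵ = [[0, 16, 16, 0], [16, 0, 0, 16], [16, 0, 0, 16], [0, 16, 16, 0]]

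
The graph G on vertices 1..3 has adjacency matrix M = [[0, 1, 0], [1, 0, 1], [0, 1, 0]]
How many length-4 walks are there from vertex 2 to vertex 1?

The number of length-4 walks from vertex 2 to vertex 1 is entry (2,1) of M⁴, where M is the adjacency matrix.
M² = [[1, 0, 1], [0, 2, 0], [1, 0, 1]]
M³ = [[0, 2, 0], [2, 0, 2], [0, 2, 0]]
M⁴ = [[2, 0, 2], [0, 4, 0], [2, 0, 2]]

0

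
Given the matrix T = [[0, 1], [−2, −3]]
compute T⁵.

[[30, 31], [−62, −63]]

tr T = −3 and det T = 2, so the characteristic polynomial is λ² − (−3)λ + (2) with roots −2 and −1.
Eigenvectors give P = [[−1, −1], [2, 1]] with P⁻¹ = [[1, 1], [−2, −1]], and T = P·diag(−2, −1)·P⁻¹.
Then T⁵ = P·diag(−32, −1)·P⁻¹ = [[32, 1], [−64, −1]] · [[1, 1], [−2, −1]] = [[30, 31], [−62, −63]].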